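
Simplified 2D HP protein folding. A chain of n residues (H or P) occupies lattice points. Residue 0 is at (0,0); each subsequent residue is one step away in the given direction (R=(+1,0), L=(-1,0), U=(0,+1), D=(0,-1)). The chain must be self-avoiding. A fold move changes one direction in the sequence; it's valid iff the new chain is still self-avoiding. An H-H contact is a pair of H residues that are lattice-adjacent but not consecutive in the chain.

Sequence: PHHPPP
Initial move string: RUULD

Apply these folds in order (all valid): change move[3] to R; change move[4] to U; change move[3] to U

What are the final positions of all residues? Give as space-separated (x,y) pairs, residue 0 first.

Answer: (0,0) (1,0) (1,1) (1,2) (1,3) (1,4)

Derivation:
Initial moves: RUULD
Fold: move[3]->R => RUURD (positions: [(0, 0), (1, 0), (1, 1), (1, 2), (2, 2), (2, 1)])
Fold: move[4]->U => RUURU (positions: [(0, 0), (1, 0), (1, 1), (1, 2), (2, 2), (2, 3)])
Fold: move[3]->U => RUUUU (positions: [(0, 0), (1, 0), (1, 1), (1, 2), (1, 3), (1, 4)])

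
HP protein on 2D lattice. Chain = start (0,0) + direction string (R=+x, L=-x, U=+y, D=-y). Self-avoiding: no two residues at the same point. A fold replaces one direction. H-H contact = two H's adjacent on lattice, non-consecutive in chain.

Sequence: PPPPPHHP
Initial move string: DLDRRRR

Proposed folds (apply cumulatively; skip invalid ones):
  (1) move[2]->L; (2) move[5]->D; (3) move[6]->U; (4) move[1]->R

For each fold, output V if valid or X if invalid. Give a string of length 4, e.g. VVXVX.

Answer: XVXV

Derivation:
Initial: DLDRRRR -> [(0, 0), (0, -1), (-1, -1), (-1, -2), (0, -2), (1, -2), (2, -2), (3, -2)]
Fold 1: move[2]->L => DLLRRRR INVALID (collision), skipped
Fold 2: move[5]->D => DLDRRDR VALID
Fold 3: move[6]->U => DLDRRDU INVALID (collision), skipped
Fold 4: move[1]->R => DRDRRDR VALID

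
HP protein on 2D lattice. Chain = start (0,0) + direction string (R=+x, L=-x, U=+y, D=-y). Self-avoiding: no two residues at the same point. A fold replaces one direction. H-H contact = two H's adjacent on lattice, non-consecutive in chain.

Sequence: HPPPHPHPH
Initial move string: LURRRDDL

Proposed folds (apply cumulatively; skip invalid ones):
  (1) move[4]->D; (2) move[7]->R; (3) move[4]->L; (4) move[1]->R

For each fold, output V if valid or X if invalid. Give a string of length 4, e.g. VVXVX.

Answer: VVXX

Derivation:
Initial: LURRRDDL -> [(0, 0), (-1, 0), (-1, 1), (0, 1), (1, 1), (2, 1), (2, 0), (2, -1), (1, -1)]
Fold 1: move[4]->D => LURRDDDL VALID
Fold 2: move[7]->R => LURRDDDR VALID
Fold 3: move[4]->L => LURRLDDR INVALID (collision), skipped
Fold 4: move[1]->R => LRRRDDDR INVALID (collision), skipped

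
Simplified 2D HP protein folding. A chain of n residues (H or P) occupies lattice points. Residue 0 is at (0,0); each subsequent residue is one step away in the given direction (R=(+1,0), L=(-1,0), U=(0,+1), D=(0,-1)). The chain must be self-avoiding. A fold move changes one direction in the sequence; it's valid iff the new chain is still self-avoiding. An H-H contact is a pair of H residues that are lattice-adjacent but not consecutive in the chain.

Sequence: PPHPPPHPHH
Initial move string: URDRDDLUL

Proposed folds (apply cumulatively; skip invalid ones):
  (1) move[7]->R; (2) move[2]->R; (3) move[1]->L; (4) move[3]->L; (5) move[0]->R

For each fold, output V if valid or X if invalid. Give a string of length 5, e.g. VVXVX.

Initial: URDRDDLUL -> [(0, 0), (0, 1), (1, 1), (1, 0), (2, 0), (2, -1), (2, -2), (1, -2), (1, -1), (0, -1)]
Fold 1: move[7]->R => URDRDDLRL INVALID (collision), skipped
Fold 2: move[2]->R => URRRDDLUL VALID
Fold 3: move[1]->L => ULRRDDLUL INVALID (collision), skipped
Fold 4: move[3]->L => URRLDDLUL INVALID (collision), skipped
Fold 5: move[0]->R => RRRRDDLUL VALID

Answer: XVXXV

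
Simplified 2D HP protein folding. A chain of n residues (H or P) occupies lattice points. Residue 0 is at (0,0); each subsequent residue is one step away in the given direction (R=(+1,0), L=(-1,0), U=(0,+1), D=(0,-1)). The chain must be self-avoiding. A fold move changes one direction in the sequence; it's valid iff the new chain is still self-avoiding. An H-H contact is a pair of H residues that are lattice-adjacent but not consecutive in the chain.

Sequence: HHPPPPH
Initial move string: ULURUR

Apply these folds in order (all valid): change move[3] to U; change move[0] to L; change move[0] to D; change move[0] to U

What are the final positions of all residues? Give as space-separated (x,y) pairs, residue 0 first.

Answer: (0,0) (0,1) (-1,1) (-1,2) (-1,3) (-1,4) (0,4)

Derivation:
Initial moves: ULURUR
Fold: move[3]->U => ULUUUR (positions: [(0, 0), (0, 1), (-1, 1), (-1, 2), (-1, 3), (-1, 4), (0, 4)])
Fold: move[0]->L => LLUUUR (positions: [(0, 0), (-1, 0), (-2, 0), (-2, 1), (-2, 2), (-2, 3), (-1, 3)])
Fold: move[0]->D => DLUUUR (positions: [(0, 0), (0, -1), (-1, -1), (-1, 0), (-1, 1), (-1, 2), (0, 2)])
Fold: move[0]->U => ULUUUR (positions: [(0, 0), (0, 1), (-1, 1), (-1, 2), (-1, 3), (-1, 4), (0, 4)])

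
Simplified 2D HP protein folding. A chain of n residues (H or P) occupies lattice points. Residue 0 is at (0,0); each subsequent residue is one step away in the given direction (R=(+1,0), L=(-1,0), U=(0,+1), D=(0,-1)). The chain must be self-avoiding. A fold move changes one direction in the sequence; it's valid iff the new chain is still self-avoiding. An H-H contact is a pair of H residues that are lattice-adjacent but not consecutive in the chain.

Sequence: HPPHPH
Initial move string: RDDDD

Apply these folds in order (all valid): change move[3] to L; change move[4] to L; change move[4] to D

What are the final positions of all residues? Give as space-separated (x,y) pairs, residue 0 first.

Initial moves: RDDDD
Fold: move[3]->L => RDDLD (positions: [(0, 0), (1, 0), (1, -1), (1, -2), (0, -2), (0, -3)])
Fold: move[4]->L => RDDLL (positions: [(0, 0), (1, 0), (1, -1), (1, -2), (0, -2), (-1, -2)])
Fold: move[4]->D => RDDLD (positions: [(0, 0), (1, 0), (1, -1), (1, -2), (0, -2), (0, -3)])

Answer: (0,0) (1,0) (1,-1) (1,-2) (0,-2) (0,-3)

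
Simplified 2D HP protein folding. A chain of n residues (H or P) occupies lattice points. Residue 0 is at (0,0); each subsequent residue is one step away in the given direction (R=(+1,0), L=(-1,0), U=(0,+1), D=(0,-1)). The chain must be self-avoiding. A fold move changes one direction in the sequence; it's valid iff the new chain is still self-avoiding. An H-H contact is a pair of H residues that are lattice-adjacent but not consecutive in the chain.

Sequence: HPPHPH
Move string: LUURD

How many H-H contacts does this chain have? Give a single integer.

Answer: 1

Derivation:
Positions: [(0, 0), (-1, 0), (-1, 1), (-1, 2), (0, 2), (0, 1)]
H-H contact: residue 0 @(0,0) - residue 5 @(0, 1)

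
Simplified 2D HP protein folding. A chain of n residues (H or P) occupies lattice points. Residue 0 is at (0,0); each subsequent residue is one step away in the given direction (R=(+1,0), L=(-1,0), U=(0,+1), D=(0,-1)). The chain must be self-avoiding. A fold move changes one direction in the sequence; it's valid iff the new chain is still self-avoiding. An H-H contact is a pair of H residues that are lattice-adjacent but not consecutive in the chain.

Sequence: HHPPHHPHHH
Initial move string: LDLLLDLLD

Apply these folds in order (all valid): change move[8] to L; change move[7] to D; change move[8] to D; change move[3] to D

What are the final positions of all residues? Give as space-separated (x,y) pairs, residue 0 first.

Initial moves: LDLLLDLLD
Fold: move[8]->L => LDLLLDLLL (positions: [(0, 0), (-1, 0), (-1, -1), (-2, -1), (-3, -1), (-4, -1), (-4, -2), (-5, -2), (-6, -2), (-7, -2)])
Fold: move[7]->D => LDLLLDLDL (positions: [(0, 0), (-1, 0), (-1, -1), (-2, -1), (-3, -1), (-4, -1), (-4, -2), (-5, -2), (-5, -3), (-6, -3)])
Fold: move[8]->D => LDLLLDLDD (positions: [(0, 0), (-1, 0), (-1, -1), (-2, -1), (-3, -1), (-4, -1), (-4, -2), (-5, -2), (-5, -3), (-5, -4)])
Fold: move[3]->D => LDLDLDLDD (positions: [(0, 0), (-1, 0), (-1, -1), (-2, -1), (-2, -2), (-3, -2), (-3, -3), (-4, -3), (-4, -4), (-4, -5)])

Answer: (0,0) (-1,0) (-1,-1) (-2,-1) (-2,-2) (-3,-2) (-3,-3) (-4,-3) (-4,-4) (-4,-5)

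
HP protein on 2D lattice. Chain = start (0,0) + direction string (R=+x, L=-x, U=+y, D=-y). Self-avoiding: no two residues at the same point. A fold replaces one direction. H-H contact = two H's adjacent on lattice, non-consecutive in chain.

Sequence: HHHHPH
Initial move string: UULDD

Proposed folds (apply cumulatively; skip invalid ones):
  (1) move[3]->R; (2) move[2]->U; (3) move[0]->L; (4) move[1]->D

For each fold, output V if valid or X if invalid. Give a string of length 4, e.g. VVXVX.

Answer: XXVV

Derivation:
Initial: UULDD -> [(0, 0), (0, 1), (0, 2), (-1, 2), (-1, 1), (-1, 0)]
Fold 1: move[3]->R => UULRD INVALID (collision), skipped
Fold 2: move[2]->U => UUUDD INVALID (collision), skipped
Fold 3: move[0]->L => LULDD VALID
Fold 4: move[1]->D => LDLDD VALID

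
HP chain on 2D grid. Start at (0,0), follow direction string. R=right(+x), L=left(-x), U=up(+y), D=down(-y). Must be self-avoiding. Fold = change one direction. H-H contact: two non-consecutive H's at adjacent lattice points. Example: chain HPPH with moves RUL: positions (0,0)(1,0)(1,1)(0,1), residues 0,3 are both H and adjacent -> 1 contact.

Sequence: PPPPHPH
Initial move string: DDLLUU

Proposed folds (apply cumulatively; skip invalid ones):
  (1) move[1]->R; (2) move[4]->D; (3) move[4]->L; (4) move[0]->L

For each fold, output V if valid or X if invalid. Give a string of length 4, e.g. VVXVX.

Initial: DDLLUU -> [(0, 0), (0, -1), (0, -2), (-1, -2), (-2, -2), (-2, -1), (-2, 0)]
Fold 1: move[1]->R => DRLLUU INVALID (collision), skipped
Fold 2: move[4]->D => DDLLDU INVALID (collision), skipped
Fold 3: move[4]->L => DDLLLU VALID
Fold 4: move[0]->L => LDLLLU VALID

Answer: XXVV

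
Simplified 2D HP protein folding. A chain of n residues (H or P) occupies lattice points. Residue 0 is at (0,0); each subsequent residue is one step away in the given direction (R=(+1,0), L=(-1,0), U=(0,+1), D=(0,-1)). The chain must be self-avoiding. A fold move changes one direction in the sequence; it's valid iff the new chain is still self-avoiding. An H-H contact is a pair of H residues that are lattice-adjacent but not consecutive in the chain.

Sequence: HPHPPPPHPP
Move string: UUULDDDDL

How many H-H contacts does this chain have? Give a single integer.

Positions: [(0, 0), (0, 1), (0, 2), (0, 3), (-1, 3), (-1, 2), (-1, 1), (-1, 0), (-1, -1), (-2, -1)]
H-H contact: residue 0 @(0,0) - residue 7 @(-1, 0)

Answer: 1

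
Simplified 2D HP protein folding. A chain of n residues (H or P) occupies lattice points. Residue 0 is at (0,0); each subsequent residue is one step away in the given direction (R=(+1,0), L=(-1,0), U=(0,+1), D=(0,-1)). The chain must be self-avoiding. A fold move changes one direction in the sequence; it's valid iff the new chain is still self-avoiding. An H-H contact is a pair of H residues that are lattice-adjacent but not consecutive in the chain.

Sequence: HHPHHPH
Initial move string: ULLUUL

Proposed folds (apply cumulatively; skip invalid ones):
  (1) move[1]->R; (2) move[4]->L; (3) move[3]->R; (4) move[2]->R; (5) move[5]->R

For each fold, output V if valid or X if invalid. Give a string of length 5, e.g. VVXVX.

Answer: XVXXX

Derivation:
Initial: ULLUUL -> [(0, 0), (0, 1), (-1, 1), (-2, 1), (-2, 2), (-2, 3), (-3, 3)]
Fold 1: move[1]->R => URLUUL INVALID (collision), skipped
Fold 2: move[4]->L => ULLULL VALID
Fold 3: move[3]->R => ULLRLL INVALID (collision), skipped
Fold 4: move[2]->R => ULRULL INVALID (collision), skipped
Fold 5: move[5]->R => ULLULR INVALID (collision), skipped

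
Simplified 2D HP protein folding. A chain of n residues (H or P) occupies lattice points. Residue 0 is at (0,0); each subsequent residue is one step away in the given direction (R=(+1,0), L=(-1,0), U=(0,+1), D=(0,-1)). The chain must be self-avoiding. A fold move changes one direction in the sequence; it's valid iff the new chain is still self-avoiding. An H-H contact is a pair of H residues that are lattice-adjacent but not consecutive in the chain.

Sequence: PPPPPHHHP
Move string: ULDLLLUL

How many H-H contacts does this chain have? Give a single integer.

Positions: [(0, 0), (0, 1), (-1, 1), (-1, 0), (-2, 0), (-3, 0), (-4, 0), (-4, 1), (-5, 1)]
No H-H contacts found.

Answer: 0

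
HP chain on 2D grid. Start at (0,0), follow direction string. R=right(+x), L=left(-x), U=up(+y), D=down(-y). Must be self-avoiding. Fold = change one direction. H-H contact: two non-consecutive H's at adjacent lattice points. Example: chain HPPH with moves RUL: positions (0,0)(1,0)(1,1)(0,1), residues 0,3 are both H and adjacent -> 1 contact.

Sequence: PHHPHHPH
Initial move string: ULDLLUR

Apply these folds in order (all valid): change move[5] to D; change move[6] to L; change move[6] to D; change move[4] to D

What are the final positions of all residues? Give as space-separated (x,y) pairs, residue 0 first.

Initial moves: ULDLLUR
Fold: move[5]->D => ULDLLDR (positions: [(0, 0), (0, 1), (-1, 1), (-1, 0), (-2, 0), (-3, 0), (-3, -1), (-2, -1)])
Fold: move[6]->L => ULDLLDL (positions: [(0, 0), (0, 1), (-1, 1), (-1, 0), (-2, 0), (-3, 0), (-3, -1), (-4, -1)])
Fold: move[6]->D => ULDLLDD (positions: [(0, 0), (0, 1), (-1, 1), (-1, 0), (-2, 0), (-3, 0), (-3, -1), (-3, -2)])
Fold: move[4]->D => ULDLDDD (positions: [(0, 0), (0, 1), (-1, 1), (-1, 0), (-2, 0), (-2, -1), (-2, -2), (-2, -3)])

Answer: (0,0) (0,1) (-1,1) (-1,0) (-2,0) (-2,-1) (-2,-2) (-2,-3)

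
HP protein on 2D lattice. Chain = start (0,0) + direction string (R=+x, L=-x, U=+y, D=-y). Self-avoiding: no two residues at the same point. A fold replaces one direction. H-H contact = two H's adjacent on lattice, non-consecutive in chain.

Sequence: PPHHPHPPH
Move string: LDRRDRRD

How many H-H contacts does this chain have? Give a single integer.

Answer: 0

Derivation:
Positions: [(0, 0), (-1, 0), (-1, -1), (0, -1), (1, -1), (1, -2), (2, -2), (3, -2), (3, -3)]
No H-H contacts found.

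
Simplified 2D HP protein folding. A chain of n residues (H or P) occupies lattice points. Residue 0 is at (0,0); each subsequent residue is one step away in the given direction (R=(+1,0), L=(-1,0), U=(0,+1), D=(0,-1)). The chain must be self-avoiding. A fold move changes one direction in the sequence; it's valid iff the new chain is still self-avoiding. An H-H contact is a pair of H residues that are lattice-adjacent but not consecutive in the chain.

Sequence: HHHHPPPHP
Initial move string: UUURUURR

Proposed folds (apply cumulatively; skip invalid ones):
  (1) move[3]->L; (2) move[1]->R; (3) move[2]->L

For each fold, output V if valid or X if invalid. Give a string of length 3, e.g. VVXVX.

Answer: VVX

Derivation:
Initial: UUURUURR -> [(0, 0), (0, 1), (0, 2), (0, 3), (1, 3), (1, 4), (1, 5), (2, 5), (3, 5)]
Fold 1: move[3]->L => UUULUURR VALID
Fold 2: move[1]->R => URULUURR VALID
Fold 3: move[2]->L => URLLUURR INVALID (collision), skipped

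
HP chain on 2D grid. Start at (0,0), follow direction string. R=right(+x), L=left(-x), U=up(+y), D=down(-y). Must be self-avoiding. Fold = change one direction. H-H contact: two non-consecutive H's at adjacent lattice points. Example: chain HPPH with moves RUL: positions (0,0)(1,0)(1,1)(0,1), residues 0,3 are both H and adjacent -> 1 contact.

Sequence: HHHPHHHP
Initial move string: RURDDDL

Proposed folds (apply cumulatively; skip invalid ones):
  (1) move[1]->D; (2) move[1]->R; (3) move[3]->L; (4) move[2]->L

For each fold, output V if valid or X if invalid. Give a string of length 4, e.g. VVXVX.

Answer: VVXX

Derivation:
Initial: RURDDDL -> [(0, 0), (1, 0), (1, 1), (2, 1), (2, 0), (2, -1), (2, -2), (1, -2)]
Fold 1: move[1]->D => RDRDDDL VALID
Fold 2: move[1]->R => RRRDDDL VALID
Fold 3: move[3]->L => RRRLDDL INVALID (collision), skipped
Fold 4: move[2]->L => RRLDDDL INVALID (collision), skipped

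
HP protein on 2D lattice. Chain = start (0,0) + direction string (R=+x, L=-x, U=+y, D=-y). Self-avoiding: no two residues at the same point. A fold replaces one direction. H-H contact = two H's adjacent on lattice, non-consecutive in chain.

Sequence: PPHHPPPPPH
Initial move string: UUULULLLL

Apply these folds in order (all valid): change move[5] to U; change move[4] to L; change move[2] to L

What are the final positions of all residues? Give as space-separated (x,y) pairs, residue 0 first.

Initial moves: UUULULLLL
Fold: move[5]->U => UUULUULLL (positions: [(0, 0), (0, 1), (0, 2), (0, 3), (-1, 3), (-1, 4), (-1, 5), (-2, 5), (-3, 5), (-4, 5)])
Fold: move[4]->L => UUULLULLL (positions: [(0, 0), (0, 1), (0, 2), (0, 3), (-1, 3), (-2, 3), (-2, 4), (-3, 4), (-4, 4), (-5, 4)])
Fold: move[2]->L => UULLLULLL (positions: [(0, 0), (0, 1), (0, 2), (-1, 2), (-2, 2), (-3, 2), (-3, 3), (-4, 3), (-5, 3), (-6, 3)])

Answer: (0,0) (0,1) (0,2) (-1,2) (-2,2) (-3,2) (-3,3) (-4,3) (-5,3) (-6,3)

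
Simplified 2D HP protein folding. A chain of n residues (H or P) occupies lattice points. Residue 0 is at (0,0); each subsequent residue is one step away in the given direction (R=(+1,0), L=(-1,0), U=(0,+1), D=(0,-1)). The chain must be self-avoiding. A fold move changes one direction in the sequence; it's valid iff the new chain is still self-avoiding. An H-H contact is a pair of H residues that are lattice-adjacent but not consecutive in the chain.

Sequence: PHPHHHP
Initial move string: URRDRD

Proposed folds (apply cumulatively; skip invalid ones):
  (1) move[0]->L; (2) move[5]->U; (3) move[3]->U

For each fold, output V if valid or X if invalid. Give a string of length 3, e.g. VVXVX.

Initial: URRDRD -> [(0, 0), (0, 1), (1, 1), (2, 1), (2, 0), (3, 0), (3, -1)]
Fold 1: move[0]->L => LRRDRD INVALID (collision), skipped
Fold 2: move[5]->U => URRDRU VALID
Fold 3: move[3]->U => URRURU VALID

Answer: XVV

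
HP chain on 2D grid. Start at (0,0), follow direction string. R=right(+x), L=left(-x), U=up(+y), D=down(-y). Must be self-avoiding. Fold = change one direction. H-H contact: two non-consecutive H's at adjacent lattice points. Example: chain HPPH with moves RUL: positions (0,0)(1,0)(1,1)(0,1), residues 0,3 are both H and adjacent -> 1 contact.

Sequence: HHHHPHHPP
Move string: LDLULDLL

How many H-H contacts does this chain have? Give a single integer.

Answer: 1

Derivation:
Positions: [(0, 0), (-1, 0), (-1, -1), (-2, -1), (-2, 0), (-3, 0), (-3, -1), (-4, -1), (-5, -1)]
H-H contact: residue 3 @(-2,-1) - residue 6 @(-3, -1)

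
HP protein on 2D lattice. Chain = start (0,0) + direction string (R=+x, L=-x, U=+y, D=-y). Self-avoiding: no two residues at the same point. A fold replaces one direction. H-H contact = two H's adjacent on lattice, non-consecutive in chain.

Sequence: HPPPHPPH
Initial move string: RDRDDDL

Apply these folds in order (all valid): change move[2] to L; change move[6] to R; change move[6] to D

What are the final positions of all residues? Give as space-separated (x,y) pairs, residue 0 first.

Initial moves: RDRDDDL
Fold: move[2]->L => RDLDDDL (positions: [(0, 0), (1, 0), (1, -1), (0, -1), (0, -2), (0, -3), (0, -4), (-1, -4)])
Fold: move[6]->R => RDLDDDR (positions: [(0, 0), (1, 0), (1, -1), (0, -1), (0, -2), (0, -3), (0, -4), (1, -4)])
Fold: move[6]->D => RDLDDDD (positions: [(0, 0), (1, 0), (1, -1), (0, -1), (0, -2), (0, -3), (0, -4), (0, -5)])

Answer: (0,0) (1,0) (1,-1) (0,-1) (0,-2) (0,-3) (0,-4) (0,-5)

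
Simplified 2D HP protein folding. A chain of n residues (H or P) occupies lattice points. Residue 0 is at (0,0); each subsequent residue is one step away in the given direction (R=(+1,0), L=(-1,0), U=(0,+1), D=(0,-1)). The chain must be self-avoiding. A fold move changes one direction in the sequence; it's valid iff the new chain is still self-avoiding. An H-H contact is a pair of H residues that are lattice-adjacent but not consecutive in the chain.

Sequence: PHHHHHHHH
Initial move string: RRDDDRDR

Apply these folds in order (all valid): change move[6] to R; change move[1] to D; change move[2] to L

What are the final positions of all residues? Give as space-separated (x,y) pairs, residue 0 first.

Answer: (0,0) (1,0) (1,-1) (0,-1) (0,-2) (0,-3) (1,-3) (2,-3) (3,-3)

Derivation:
Initial moves: RRDDDRDR
Fold: move[6]->R => RRDDDRRR (positions: [(0, 0), (1, 0), (2, 0), (2, -1), (2, -2), (2, -3), (3, -3), (4, -3), (5, -3)])
Fold: move[1]->D => RDDDDRRR (positions: [(0, 0), (1, 0), (1, -1), (1, -2), (1, -3), (1, -4), (2, -4), (3, -4), (4, -4)])
Fold: move[2]->L => RDLDDRRR (positions: [(0, 0), (1, 0), (1, -1), (0, -1), (0, -2), (0, -3), (1, -3), (2, -3), (3, -3)])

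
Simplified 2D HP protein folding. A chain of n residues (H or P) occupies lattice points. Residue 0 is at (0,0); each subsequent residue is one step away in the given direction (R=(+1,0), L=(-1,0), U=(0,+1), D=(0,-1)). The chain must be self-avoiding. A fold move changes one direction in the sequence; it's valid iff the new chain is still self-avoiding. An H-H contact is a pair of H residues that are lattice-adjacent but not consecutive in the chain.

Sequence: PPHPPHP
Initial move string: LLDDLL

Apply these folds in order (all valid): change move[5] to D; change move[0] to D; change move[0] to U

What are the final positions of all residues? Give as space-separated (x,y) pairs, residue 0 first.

Initial moves: LLDDLL
Fold: move[5]->D => LLDDLD (positions: [(0, 0), (-1, 0), (-2, 0), (-2, -1), (-2, -2), (-3, -2), (-3, -3)])
Fold: move[0]->D => DLDDLD (positions: [(0, 0), (0, -1), (-1, -1), (-1, -2), (-1, -3), (-2, -3), (-2, -4)])
Fold: move[0]->U => ULDDLD (positions: [(0, 0), (0, 1), (-1, 1), (-1, 0), (-1, -1), (-2, -1), (-2, -2)])

Answer: (0,0) (0,1) (-1,1) (-1,0) (-1,-1) (-2,-1) (-2,-2)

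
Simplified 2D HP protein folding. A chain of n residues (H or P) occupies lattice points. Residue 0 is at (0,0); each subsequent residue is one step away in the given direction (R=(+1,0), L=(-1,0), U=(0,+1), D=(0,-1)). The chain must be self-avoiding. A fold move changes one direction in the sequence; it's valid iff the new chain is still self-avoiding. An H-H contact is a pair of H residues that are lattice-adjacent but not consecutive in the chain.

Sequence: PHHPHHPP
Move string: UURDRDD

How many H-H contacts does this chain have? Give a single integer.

Positions: [(0, 0), (0, 1), (0, 2), (1, 2), (1, 1), (2, 1), (2, 0), (2, -1)]
H-H contact: residue 1 @(0,1) - residue 4 @(1, 1)

Answer: 1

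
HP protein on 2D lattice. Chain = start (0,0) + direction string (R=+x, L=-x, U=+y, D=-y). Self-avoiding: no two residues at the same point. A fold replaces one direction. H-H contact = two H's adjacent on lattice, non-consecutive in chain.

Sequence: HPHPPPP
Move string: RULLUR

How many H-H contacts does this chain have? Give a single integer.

Answer: 0

Derivation:
Positions: [(0, 0), (1, 0), (1, 1), (0, 1), (-1, 1), (-1, 2), (0, 2)]
No H-H contacts found.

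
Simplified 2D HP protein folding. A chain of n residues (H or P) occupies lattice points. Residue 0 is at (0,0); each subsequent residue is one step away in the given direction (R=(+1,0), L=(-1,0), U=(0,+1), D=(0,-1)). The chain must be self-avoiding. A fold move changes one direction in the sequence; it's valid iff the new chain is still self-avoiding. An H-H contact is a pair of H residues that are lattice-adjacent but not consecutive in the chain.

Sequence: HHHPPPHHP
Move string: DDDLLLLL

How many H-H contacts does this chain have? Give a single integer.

Answer: 0

Derivation:
Positions: [(0, 0), (0, -1), (0, -2), (0, -3), (-1, -3), (-2, -3), (-3, -3), (-4, -3), (-5, -3)]
No H-H contacts found.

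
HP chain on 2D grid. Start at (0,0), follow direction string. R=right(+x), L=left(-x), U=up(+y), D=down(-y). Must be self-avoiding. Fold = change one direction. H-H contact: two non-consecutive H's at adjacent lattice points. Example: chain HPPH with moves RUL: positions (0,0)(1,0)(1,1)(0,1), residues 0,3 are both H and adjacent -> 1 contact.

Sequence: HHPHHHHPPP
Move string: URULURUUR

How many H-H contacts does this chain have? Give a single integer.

Answer: 2

Derivation:
Positions: [(0, 0), (0, 1), (1, 1), (1, 2), (0, 2), (0, 3), (1, 3), (1, 4), (1, 5), (2, 5)]
H-H contact: residue 1 @(0,1) - residue 4 @(0, 2)
H-H contact: residue 3 @(1,2) - residue 6 @(1, 3)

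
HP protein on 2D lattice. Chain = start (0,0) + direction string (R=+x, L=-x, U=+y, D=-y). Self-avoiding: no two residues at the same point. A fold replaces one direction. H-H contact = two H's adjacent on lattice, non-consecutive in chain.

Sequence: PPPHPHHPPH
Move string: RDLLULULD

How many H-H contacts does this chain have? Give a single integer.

Positions: [(0, 0), (1, 0), (1, -1), (0, -1), (-1, -1), (-1, 0), (-2, 0), (-2, 1), (-3, 1), (-3, 0)]
H-H contact: residue 6 @(-2,0) - residue 9 @(-3, 0)

Answer: 1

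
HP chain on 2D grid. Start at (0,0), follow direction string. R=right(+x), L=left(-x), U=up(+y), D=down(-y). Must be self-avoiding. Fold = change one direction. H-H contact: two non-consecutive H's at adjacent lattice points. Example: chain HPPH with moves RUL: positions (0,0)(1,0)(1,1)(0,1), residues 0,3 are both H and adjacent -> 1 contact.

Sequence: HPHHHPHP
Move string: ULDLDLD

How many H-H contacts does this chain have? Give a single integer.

Answer: 1

Derivation:
Positions: [(0, 0), (0, 1), (-1, 1), (-1, 0), (-2, 0), (-2, -1), (-3, -1), (-3, -2)]
H-H contact: residue 0 @(0,0) - residue 3 @(-1, 0)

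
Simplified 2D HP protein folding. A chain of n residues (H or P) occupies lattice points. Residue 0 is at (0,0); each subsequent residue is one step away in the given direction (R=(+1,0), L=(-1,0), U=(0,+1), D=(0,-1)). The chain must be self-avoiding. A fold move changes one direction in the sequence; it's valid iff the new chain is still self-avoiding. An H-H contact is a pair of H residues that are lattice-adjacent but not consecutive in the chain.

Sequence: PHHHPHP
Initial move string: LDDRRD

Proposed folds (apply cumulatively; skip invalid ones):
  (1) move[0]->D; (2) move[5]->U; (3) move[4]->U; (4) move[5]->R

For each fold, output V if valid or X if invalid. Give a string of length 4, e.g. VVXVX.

Initial: LDDRRD -> [(0, 0), (-1, 0), (-1, -1), (-1, -2), (0, -2), (1, -2), (1, -3)]
Fold 1: move[0]->D => DDDRRD VALID
Fold 2: move[5]->U => DDDRRU VALID
Fold 3: move[4]->U => DDDRUU VALID
Fold 4: move[5]->R => DDDRUR VALID

Answer: VVVV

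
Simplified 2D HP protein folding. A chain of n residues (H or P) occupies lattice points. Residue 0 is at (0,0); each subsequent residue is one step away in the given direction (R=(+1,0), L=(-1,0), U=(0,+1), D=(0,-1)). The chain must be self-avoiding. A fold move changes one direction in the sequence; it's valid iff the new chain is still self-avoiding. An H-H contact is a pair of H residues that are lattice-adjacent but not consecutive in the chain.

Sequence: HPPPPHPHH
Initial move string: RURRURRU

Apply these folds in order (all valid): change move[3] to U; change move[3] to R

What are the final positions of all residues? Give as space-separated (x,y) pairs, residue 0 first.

Initial moves: RURRURRU
Fold: move[3]->U => RURUURRU (positions: [(0, 0), (1, 0), (1, 1), (2, 1), (2, 2), (2, 3), (3, 3), (4, 3), (4, 4)])
Fold: move[3]->R => RURRURRU (positions: [(0, 0), (1, 0), (1, 1), (2, 1), (3, 1), (3, 2), (4, 2), (5, 2), (5, 3)])

Answer: (0,0) (1,0) (1,1) (2,1) (3,1) (3,2) (4,2) (5,2) (5,3)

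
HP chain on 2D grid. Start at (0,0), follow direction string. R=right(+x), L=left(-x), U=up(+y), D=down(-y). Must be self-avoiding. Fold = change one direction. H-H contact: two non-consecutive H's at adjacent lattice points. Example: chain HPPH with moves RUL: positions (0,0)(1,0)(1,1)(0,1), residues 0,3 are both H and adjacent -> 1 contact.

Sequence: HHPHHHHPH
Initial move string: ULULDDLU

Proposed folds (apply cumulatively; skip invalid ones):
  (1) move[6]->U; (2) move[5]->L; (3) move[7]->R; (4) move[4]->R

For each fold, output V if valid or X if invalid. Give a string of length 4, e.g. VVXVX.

Answer: XVXX

Derivation:
Initial: ULULDDLU -> [(0, 0), (0, 1), (-1, 1), (-1, 2), (-2, 2), (-2, 1), (-2, 0), (-3, 0), (-3, 1)]
Fold 1: move[6]->U => ULULDDUU INVALID (collision), skipped
Fold 2: move[5]->L => ULULDLLU VALID
Fold 3: move[7]->R => ULULDLLR INVALID (collision), skipped
Fold 4: move[4]->R => ULULRLLU INVALID (collision), skipped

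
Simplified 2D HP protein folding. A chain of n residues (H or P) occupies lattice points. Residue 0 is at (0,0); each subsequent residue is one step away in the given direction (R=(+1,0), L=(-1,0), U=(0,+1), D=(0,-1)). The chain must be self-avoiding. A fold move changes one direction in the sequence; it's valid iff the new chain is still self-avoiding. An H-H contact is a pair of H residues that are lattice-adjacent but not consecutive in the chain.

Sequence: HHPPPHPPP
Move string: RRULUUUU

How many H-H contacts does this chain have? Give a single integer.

Positions: [(0, 0), (1, 0), (2, 0), (2, 1), (1, 1), (1, 2), (1, 3), (1, 4), (1, 5)]
No H-H contacts found.

Answer: 0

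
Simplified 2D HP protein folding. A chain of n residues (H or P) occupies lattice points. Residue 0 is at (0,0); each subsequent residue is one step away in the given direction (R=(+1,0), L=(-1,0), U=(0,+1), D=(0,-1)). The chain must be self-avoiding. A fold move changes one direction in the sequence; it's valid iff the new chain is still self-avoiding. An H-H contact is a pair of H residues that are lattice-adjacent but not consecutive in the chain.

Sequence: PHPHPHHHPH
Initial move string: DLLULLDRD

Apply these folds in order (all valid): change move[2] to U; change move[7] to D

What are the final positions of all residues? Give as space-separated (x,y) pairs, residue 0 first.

Initial moves: DLLULLDRD
Fold: move[2]->U => DLUULLDRD (positions: [(0, 0), (0, -1), (-1, -1), (-1, 0), (-1, 1), (-2, 1), (-3, 1), (-3, 0), (-2, 0), (-2, -1)])
Fold: move[7]->D => DLUULLDDD (positions: [(0, 0), (0, -1), (-1, -1), (-1, 0), (-1, 1), (-2, 1), (-3, 1), (-3, 0), (-3, -1), (-3, -2)])

Answer: (0,0) (0,-1) (-1,-1) (-1,0) (-1,1) (-2,1) (-3,1) (-3,0) (-3,-1) (-3,-2)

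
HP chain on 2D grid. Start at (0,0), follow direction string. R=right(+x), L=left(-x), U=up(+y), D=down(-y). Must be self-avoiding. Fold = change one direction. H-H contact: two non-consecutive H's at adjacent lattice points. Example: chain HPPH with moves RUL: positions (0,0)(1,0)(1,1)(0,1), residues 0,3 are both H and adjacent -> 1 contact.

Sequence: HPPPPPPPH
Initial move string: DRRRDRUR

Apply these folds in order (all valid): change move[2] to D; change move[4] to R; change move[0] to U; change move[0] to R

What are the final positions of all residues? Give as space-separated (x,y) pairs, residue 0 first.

Answer: (0,0) (1,0) (2,0) (2,-1) (3,-1) (4,-1) (5,-1) (5,0) (6,0)

Derivation:
Initial moves: DRRRDRUR
Fold: move[2]->D => DRDRDRUR (positions: [(0, 0), (0, -1), (1, -1), (1, -2), (2, -2), (2, -3), (3, -3), (3, -2), (4, -2)])
Fold: move[4]->R => DRDRRRUR (positions: [(0, 0), (0, -1), (1, -1), (1, -2), (2, -2), (3, -2), (4, -2), (4, -1), (5, -1)])
Fold: move[0]->U => URDRRRUR (positions: [(0, 0), (0, 1), (1, 1), (1, 0), (2, 0), (3, 0), (4, 0), (4, 1), (5, 1)])
Fold: move[0]->R => RRDRRRUR (positions: [(0, 0), (1, 0), (2, 0), (2, -1), (3, -1), (4, -1), (5, -1), (5, 0), (6, 0)])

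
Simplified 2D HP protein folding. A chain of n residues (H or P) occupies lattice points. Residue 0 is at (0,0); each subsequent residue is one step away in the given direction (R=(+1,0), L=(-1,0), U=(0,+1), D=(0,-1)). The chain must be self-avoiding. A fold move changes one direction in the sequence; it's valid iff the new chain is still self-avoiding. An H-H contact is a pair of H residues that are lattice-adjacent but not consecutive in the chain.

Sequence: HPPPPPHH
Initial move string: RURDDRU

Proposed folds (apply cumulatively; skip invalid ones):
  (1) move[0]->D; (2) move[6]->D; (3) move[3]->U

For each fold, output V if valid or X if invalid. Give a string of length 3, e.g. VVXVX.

Answer: XVX

Derivation:
Initial: RURDDRU -> [(0, 0), (1, 0), (1, 1), (2, 1), (2, 0), (2, -1), (3, -1), (3, 0)]
Fold 1: move[0]->D => DURDDRU INVALID (collision), skipped
Fold 2: move[6]->D => RURDDRD VALID
Fold 3: move[3]->U => RURUDRD INVALID (collision), skipped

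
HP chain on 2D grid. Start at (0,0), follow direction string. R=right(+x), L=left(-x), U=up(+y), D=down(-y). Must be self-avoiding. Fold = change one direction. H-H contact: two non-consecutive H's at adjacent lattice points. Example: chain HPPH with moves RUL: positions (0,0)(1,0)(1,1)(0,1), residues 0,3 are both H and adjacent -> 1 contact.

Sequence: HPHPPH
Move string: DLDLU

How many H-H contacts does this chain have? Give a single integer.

Positions: [(0, 0), (0, -1), (-1, -1), (-1, -2), (-2, -2), (-2, -1)]
H-H contact: residue 2 @(-1,-1) - residue 5 @(-2, -1)

Answer: 1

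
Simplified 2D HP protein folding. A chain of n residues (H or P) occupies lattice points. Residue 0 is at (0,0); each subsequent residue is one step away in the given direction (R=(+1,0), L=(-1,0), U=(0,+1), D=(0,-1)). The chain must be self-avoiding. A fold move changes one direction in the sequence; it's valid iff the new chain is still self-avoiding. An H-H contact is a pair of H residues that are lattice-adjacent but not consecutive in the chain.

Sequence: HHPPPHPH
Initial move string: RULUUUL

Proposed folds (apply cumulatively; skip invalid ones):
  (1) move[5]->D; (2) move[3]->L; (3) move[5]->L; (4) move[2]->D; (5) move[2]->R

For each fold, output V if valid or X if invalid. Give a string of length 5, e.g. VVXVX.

Initial: RULUUUL -> [(0, 0), (1, 0), (1, 1), (0, 1), (0, 2), (0, 3), (0, 4), (-1, 4)]
Fold 1: move[5]->D => RULUUDL INVALID (collision), skipped
Fold 2: move[3]->L => RULLUUL VALID
Fold 3: move[5]->L => RULLULL VALID
Fold 4: move[2]->D => RUDLULL INVALID (collision), skipped
Fold 5: move[2]->R => RURLULL INVALID (collision), skipped

Answer: XVVXX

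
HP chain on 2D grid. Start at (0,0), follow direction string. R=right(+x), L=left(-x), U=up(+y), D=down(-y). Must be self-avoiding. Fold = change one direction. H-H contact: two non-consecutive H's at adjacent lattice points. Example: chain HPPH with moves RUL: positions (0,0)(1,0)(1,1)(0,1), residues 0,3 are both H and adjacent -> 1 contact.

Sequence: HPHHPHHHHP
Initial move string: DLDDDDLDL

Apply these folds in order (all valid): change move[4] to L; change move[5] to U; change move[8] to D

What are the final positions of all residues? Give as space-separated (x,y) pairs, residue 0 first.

Initial moves: DLDDDDLDL
Fold: move[4]->L => DLDDLDLDL (positions: [(0, 0), (0, -1), (-1, -1), (-1, -2), (-1, -3), (-2, -3), (-2, -4), (-3, -4), (-3, -5), (-4, -5)])
Fold: move[5]->U => DLDDLULDL (positions: [(0, 0), (0, -1), (-1, -1), (-1, -2), (-1, -3), (-2, -3), (-2, -2), (-3, -2), (-3, -3), (-4, -3)])
Fold: move[8]->D => DLDDLULDD (positions: [(0, 0), (0, -1), (-1, -1), (-1, -2), (-1, -3), (-2, -3), (-2, -2), (-3, -2), (-3, -3), (-3, -4)])

Answer: (0,0) (0,-1) (-1,-1) (-1,-2) (-1,-3) (-2,-3) (-2,-2) (-3,-2) (-3,-3) (-3,-4)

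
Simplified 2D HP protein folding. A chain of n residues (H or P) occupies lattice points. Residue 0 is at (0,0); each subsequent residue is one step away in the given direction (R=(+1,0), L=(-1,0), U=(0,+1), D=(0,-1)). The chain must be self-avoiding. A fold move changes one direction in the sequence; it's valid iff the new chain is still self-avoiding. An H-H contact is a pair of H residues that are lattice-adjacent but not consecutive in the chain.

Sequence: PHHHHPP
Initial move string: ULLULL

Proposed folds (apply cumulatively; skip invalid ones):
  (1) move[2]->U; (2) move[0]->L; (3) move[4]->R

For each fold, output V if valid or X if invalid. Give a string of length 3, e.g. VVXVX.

Initial: ULLULL -> [(0, 0), (0, 1), (-1, 1), (-2, 1), (-2, 2), (-3, 2), (-4, 2)]
Fold 1: move[2]->U => ULUULL VALID
Fold 2: move[0]->L => LLUULL VALID
Fold 3: move[4]->R => LLUURL INVALID (collision), skipped

Answer: VVX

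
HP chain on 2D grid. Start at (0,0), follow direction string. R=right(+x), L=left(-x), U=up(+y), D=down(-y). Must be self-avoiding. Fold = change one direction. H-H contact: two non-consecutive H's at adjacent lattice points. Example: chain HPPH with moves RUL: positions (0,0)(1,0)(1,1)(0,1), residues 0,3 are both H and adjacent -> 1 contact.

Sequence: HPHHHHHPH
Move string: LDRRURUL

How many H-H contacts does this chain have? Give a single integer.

Answer: 3

Derivation:
Positions: [(0, 0), (-1, 0), (-1, -1), (0, -1), (1, -1), (1, 0), (2, 0), (2, 1), (1, 1)]
H-H contact: residue 0 @(0,0) - residue 5 @(1, 0)
H-H contact: residue 0 @(0,0) - residue 3 @(0, -1)
H-H contact: residue 5 @(1,0) - residue 8 @(1, 1)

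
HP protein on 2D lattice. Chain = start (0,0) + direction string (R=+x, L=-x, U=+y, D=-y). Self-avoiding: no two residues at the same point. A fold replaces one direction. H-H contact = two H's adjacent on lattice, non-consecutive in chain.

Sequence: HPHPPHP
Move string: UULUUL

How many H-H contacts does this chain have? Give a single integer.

Positions: [(0, 0), (0, 1), (0, 2), (-1, 2), (-1, 3), (-1, 4), (-2, 4)]
No H-H contacts found.

Answer: 0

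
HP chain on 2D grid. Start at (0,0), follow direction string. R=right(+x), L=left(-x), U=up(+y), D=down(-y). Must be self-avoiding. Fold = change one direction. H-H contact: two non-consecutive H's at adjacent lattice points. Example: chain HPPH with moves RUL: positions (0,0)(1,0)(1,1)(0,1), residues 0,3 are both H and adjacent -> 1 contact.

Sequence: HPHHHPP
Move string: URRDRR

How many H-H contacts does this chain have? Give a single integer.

Answer: 0

Derivation:
Positions: [(0, 0), (0, 1), (1, 1), (2, 1), (2, 0), (3, 0), (4, 0)]
No H-H contacts found.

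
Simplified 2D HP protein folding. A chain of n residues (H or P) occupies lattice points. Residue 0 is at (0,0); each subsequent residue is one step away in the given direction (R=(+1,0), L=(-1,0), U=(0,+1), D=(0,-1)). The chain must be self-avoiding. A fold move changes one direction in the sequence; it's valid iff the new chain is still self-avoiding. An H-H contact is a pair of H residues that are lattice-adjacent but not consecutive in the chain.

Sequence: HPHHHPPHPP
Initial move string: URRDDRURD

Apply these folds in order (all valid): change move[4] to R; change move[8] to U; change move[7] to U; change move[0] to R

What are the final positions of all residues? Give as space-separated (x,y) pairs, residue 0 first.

Initial moves: URRDDRURD
Fold: move[4]->R => URRDRRURD (positions: [(0, 0), (0, 1), (1, 1), (2, 1), (2, 0), (3, 0), (4, 0), (4, 1), (5, 1), (5, 0)])
Fold: move[8]->U => URRDRRURU (positions: [(0, 0), (0, 1), (1, 1), (2, 1), (2, 0), (3, 0), (4, 0), (4, 1), (5, 1), (5, 2)])
Fold: move[7]->U => URRDRRUUU (positions: [(0, 0), (0, 1), (1, 1), (2, 1), (2, 0), (3, 0), (4, 0), (4, 1), (4, 2), (4, 3)])
Fold: move[0]->R => RRRDRRUUU (positions: [(0, 0), (1, 0), (2, 0), (3, 0), (3, -1), (4, -1), (5, -1), (5, 0), (5, 1), (5, 2)])

Answer: (0,0) (1,0) (2,0) (3,0) (3,-1) (4,-1) (5,-1) (5,0) (5,1) (5,2)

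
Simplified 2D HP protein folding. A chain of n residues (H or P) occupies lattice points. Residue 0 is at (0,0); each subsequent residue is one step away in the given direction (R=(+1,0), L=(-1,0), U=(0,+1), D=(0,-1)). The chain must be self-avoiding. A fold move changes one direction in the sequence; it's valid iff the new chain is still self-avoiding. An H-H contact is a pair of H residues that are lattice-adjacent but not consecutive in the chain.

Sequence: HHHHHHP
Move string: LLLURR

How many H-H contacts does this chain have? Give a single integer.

Answer: 1

Derivation:
Positions: [(0, 0), (-1, 0), (-2, 0), (-3, 0), (-3, 1), (-2, 1), (-1, 1)]
H-H contact: residue 2 @(-2,0) - residue 5 @(-2, 1)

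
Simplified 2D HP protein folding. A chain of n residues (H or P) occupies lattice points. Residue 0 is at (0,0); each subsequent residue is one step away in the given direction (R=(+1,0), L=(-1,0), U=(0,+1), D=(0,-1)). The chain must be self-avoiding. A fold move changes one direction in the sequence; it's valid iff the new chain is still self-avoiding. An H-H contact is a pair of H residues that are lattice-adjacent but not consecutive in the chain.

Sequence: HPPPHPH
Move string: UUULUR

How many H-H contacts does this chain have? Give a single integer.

Answer: 0

Derivation:
Positions: [(0, 0), (0, 1), (0, 2), (0, 3), (-1, 3), (-1, 4), (0, 4)]
No H-H contacts found.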